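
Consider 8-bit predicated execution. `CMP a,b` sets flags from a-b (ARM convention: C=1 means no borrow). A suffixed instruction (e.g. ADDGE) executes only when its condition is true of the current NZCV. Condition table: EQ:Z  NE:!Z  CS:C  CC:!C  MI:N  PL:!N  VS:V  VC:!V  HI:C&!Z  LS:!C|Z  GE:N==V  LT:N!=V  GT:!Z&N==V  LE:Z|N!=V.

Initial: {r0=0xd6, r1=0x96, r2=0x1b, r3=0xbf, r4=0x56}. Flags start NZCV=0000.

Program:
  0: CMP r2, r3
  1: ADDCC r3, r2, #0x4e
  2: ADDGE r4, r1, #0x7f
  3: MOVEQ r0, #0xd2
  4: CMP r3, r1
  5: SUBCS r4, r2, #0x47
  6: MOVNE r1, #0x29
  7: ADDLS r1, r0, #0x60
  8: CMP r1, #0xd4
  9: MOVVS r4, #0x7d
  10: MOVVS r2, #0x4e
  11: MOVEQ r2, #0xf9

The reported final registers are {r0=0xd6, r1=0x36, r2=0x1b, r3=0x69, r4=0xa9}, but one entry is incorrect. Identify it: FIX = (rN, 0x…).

0: ✓ CMP  NZCV=0000
1: ✓ ADDCC  r3←0x69
2: ✓ ADDGE  r4←0x15
3: · MOVEQ
4: ✓ CMP  NZCV=1001
5: · SUBCS
6: ✓ MOVNE  r1←0x29
7: ✓ ADDLS  r1←0x36
8: ✓ CMP  NZCV=0000
9: · MOVVS
10: · MOVVS
11: · MOVEQ

FIX = (r4, 0x15)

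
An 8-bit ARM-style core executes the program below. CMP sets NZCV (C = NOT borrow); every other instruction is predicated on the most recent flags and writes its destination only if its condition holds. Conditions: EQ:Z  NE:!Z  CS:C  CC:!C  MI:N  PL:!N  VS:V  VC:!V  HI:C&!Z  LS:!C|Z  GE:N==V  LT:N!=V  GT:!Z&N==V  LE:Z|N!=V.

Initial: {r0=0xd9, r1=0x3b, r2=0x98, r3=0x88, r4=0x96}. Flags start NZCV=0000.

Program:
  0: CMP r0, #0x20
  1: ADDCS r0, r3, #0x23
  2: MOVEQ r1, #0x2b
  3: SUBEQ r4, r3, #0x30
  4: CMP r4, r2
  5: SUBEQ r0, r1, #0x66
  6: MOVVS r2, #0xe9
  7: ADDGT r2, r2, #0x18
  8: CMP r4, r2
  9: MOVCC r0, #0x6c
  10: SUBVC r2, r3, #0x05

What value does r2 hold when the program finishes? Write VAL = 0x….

VAL = 0x83

0: ✓ CMP  NZCV=1010
1: ✓ ADDCS  r0←0xab
2: · MOVEQ
3: · SUBEQ
4: ✓ CMP  NZCV=1000
5: · SUBEQ
6: · MOVVS
7: · ADDGT
8: ✓ CMP  NZCV=1000
9: ✓ MOVCC  r0←0x6c
10: ✓ SUBVC  r2←0x83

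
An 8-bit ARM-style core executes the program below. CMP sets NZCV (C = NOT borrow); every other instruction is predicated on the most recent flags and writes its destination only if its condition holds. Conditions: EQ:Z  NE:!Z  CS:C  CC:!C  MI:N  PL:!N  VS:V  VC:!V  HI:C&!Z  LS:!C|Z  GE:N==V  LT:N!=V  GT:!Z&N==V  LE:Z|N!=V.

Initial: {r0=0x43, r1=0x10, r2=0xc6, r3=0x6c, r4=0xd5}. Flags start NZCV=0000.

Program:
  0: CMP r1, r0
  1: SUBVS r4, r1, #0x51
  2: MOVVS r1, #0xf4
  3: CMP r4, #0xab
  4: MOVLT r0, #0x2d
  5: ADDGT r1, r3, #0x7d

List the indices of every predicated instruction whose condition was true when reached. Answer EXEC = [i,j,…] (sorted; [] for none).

0: ✓ CMP  NZCV=1000
1: · SUBVS
2: · MOVVS
3: ✓ CMP  NZCV=0010
4: · MOVLT
5: ✓ ADDGT  r1←0xe9

EXEC = [5]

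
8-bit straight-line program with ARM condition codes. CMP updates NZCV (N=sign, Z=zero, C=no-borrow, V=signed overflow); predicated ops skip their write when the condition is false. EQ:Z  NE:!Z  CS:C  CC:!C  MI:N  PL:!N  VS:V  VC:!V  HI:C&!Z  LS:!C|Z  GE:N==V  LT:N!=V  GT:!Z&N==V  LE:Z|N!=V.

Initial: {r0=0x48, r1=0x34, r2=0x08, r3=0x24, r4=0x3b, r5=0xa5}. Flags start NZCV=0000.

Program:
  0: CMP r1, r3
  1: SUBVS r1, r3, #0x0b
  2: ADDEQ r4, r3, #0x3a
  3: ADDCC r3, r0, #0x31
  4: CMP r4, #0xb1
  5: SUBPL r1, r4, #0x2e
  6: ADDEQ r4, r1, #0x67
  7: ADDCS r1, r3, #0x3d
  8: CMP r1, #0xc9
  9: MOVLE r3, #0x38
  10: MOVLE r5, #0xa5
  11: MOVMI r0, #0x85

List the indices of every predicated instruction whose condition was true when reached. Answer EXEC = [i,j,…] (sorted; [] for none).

0: ✓ CMP  NZCV=0010
1: · SUBVS
2: · ADDEQ
3: · ADDCC
4: ✓ CMP  NZCV=1001
5: · SUBPL
6: · ADDEQ
7: · ADDCS
8: ✓ CMP  NZCV=0000
9: · MOVLE
10: · MOVLE
11: · MOVMI

EXEC = []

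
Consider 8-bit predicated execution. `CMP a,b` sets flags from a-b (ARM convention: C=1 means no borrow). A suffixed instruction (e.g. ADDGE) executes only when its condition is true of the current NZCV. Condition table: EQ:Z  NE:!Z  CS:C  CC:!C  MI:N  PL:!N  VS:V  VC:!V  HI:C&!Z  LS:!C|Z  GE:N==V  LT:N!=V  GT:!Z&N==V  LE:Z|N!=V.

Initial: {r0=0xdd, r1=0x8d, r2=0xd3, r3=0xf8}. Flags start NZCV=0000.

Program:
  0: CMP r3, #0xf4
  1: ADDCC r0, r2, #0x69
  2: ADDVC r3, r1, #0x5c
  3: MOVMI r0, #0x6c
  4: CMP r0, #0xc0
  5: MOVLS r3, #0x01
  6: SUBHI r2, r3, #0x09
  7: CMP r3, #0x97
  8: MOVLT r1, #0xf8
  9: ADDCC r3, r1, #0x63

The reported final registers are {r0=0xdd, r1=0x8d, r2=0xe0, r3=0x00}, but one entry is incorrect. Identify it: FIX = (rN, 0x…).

0: ✓ CMP  NZCV=0010
1: · ADDCC
2: ✓ ADDVC  r3←0xe9
3: · MOVMI
4: ✓ CMP  NZCV=0010
5: · MOVLS
6: ✓ SUBHI  r2←0xe0
7: ✓ CMP  NZCV=0010
8: · MOVLT
9: · ADDCC

FIX = (r3, 0xe9)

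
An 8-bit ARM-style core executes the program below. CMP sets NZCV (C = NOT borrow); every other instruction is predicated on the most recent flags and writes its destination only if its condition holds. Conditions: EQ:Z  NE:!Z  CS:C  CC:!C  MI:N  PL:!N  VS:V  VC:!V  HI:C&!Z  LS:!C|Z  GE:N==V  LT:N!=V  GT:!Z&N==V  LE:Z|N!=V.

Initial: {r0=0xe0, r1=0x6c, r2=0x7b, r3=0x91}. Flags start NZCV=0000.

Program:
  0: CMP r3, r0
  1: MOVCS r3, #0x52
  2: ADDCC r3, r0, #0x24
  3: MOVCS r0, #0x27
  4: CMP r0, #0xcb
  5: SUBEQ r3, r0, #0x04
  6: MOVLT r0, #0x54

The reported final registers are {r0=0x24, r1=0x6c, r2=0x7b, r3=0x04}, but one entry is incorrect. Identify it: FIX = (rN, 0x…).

FIX = (r0, 0xe0)

[0] flags=1000 → (cmp)
[1] flags=1000 CS?F → skip
[2] flags=1000 CC?T → r3=0x04
[3] flags=1000 CS?F → skip
[4] flags=0010 → (cmp)
[5] flags=0010 EQ?F → skip
[6] flags=0010 LT?F → skip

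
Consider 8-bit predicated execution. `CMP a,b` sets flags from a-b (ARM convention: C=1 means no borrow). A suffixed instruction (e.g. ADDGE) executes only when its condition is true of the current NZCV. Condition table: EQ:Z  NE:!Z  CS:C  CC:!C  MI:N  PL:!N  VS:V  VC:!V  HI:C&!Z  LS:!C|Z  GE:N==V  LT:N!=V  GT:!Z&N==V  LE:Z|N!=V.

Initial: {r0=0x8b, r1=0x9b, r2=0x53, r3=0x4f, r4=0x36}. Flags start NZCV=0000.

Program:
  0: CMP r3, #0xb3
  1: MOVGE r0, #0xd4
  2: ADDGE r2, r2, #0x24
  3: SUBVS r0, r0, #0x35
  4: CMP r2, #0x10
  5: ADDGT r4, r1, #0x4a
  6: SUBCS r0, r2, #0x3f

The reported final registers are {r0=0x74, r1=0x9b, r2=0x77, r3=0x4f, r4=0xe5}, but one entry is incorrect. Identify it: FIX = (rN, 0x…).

[0] flags=1001 → (cmp)
[1] flags=1001 GE?T → r0=0xd4
[2] flags=1001 GE?T → r2=0x77
[3] flags=1001 VS?T → r0=0x9f
[4] flags=0010 → (cmp)
[5] flags=0010 GT?T → r4=0xe5
[6] flags=0010 CS?T → r0=0x38

FIX = (r0, 0x38)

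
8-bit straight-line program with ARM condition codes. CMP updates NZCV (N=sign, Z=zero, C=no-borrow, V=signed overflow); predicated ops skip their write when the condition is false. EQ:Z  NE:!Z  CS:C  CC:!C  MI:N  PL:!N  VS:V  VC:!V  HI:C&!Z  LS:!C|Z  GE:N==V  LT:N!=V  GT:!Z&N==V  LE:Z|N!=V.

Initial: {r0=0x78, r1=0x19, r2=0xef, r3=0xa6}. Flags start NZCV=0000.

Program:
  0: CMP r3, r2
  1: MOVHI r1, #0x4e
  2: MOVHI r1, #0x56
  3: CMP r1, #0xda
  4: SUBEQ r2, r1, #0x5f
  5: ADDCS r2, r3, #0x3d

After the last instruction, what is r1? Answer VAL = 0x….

VAL = 0x19

[0] flags=1000 → (cmp)
[1] flags=1000 HI?F → skip
[2] flags=1000 HI?F → skip
[3] flags=0000 → (cmp)
[4] flags=0000 EQ?F → skip
[5] flags=0000 CS?F → skip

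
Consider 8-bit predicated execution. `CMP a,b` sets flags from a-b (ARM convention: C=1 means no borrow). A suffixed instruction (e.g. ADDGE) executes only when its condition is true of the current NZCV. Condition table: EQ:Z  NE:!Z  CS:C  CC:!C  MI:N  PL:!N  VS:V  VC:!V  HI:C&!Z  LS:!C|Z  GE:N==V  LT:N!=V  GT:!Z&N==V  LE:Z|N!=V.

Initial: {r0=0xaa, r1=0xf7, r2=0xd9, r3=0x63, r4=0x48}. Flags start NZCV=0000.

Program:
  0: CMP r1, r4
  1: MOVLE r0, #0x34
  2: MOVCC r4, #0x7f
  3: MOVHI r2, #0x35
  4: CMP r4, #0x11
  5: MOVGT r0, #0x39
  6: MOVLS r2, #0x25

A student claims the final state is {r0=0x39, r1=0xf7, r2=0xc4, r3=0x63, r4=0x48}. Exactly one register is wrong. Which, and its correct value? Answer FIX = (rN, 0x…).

0: ✓ CMP  NZCV=1010
1: ✓ MOVLE  r0←0x34
2: · MOVCC
3: ✓ MOVHI  r2←0x35
4: ✓ CMP  NZCV=0010
5: ✓ MOVGT  r0←0x39
6: · MOVLS

FIX = (r2, 0x35)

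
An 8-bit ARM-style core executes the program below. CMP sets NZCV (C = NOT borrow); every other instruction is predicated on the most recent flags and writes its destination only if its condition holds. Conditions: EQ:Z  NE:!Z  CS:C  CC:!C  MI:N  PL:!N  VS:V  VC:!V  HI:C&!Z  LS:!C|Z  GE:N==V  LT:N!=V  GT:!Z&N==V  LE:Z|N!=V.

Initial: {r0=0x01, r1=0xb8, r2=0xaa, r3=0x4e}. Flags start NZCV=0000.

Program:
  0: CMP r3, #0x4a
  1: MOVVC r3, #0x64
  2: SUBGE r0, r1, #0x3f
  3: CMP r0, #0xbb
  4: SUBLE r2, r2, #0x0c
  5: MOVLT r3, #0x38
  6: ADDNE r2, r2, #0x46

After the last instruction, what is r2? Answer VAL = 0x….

VAL = 0xf0

[0] flags=0010 → (cmp)
[1] flags=0010 VC?T → r3=0x64
[2] flags=0010 GE?T → r0=0x79
[3] flags=1001 → (cmp)
[4] flags=1001 LE?F → skip
[5] flags=1001 LT?F → skip
[6] flags=1001 NE?T → r2=0xf0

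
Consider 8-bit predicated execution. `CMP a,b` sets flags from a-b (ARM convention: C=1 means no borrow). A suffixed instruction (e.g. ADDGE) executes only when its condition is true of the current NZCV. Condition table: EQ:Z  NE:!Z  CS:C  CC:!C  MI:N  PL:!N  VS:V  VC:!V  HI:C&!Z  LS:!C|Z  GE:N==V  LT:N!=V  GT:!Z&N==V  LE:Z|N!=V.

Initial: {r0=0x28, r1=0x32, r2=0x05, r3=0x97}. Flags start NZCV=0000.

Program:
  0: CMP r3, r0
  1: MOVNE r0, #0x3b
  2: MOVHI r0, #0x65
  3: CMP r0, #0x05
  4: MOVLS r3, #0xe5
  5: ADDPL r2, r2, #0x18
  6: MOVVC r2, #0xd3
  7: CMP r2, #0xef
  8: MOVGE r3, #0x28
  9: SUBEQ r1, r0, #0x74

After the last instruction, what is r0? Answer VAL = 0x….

0: ✓ CMP  NZCV=0011
1: ✓ MOVNE  r0←0x3b
2: ✓ MOVHI  r0←0x65
3: ✓ CMP  NZCV=0010
4: · MOVLS
5: ✓ ADDPL  r2←0x1d
6: ✓ MOVVC  r2←0xd3
7: ✓ CMP  NZCV=1000
8: · MOVGE
9: · SUBEQ

VAL = 0x65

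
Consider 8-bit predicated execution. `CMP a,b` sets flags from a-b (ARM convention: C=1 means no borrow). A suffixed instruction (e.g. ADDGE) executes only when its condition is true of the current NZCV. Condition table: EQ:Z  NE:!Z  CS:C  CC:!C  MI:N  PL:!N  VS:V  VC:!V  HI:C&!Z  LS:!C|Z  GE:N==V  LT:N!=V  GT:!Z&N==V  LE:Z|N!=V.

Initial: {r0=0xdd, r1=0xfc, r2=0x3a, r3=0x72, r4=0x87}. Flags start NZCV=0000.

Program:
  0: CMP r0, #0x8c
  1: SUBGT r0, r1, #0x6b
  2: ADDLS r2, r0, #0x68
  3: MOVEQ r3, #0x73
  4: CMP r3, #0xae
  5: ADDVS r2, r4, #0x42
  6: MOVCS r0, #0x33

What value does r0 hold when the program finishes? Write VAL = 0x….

VAL = 0x91

[0] flags=0010 → (cmp)
[1] flags=0010 GT?T → r0=0x91
[2] flags=0010 LS?F → skip
[3] flags=0010 EQ?F → skip
[4] flags=1001 → (cmp)
[5] flags=1001 VS?T → r2=0xc9
[6] flags=1001 CS?F → skip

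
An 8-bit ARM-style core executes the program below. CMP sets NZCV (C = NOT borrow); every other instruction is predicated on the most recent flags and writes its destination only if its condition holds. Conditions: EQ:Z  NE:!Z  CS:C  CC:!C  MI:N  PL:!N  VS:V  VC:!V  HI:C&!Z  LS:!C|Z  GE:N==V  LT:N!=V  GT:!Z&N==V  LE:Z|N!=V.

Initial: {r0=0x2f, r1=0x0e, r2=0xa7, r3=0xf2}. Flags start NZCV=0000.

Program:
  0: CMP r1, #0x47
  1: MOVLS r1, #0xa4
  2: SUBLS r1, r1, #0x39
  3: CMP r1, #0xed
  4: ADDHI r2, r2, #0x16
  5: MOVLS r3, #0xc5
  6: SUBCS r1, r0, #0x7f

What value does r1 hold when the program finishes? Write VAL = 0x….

VAL = 0x6b

[0] flags=1000 → (cmp)
[1] flags=1000 LS?T → r1=0xa4
[2] flags=1000 LS?T → r1=0x6b
[3] flags=0000 → (cmp)
[4] flags=0000 HI?F → skip
[5] flags=0000 LS?T → r3=0xc5
[6] flags=0000 CS?F → skip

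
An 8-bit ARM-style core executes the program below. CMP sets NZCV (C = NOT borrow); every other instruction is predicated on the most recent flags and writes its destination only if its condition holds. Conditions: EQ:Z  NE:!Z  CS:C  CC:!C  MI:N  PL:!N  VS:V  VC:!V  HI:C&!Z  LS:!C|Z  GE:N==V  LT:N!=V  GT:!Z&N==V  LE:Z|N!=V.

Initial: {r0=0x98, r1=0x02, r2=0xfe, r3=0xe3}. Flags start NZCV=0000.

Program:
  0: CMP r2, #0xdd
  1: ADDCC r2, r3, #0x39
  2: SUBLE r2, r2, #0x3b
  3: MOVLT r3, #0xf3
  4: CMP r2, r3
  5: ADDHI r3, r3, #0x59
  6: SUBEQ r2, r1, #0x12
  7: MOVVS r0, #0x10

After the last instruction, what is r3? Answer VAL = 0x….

0: ✓ CMP  NZCV=0010
1: · ADDCC
2: · SUBLE
3: · MOVLT
4: ✓ CMP  NZCV=0010
5: ✓ ADDHI  r3←0x3c
6: · SUBEQ
7: · MOVVS

VAL = 0x3c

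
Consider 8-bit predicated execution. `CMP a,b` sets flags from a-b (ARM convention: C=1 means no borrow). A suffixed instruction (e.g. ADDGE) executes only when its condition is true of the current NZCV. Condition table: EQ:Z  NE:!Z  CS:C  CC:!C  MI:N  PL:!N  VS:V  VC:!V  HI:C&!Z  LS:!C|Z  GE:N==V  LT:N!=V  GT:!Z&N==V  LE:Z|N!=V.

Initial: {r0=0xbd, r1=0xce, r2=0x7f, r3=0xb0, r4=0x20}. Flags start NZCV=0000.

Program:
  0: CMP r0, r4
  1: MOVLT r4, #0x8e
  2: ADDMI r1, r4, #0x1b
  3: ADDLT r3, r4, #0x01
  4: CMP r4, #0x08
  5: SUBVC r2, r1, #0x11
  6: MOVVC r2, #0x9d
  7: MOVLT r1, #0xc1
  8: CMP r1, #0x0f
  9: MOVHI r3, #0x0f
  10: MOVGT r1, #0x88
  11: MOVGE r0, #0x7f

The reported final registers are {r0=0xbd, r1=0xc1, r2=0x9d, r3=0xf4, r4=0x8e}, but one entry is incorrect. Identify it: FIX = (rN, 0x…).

FIX = (r3, 0x0f)

0: ✓ CMP  NZCV=1010
1: ✓ MOVLT  r4←0x8e
2: ✓ ADDMI  r1←0xa9
3: ✓ ADDLT  r3←0x8f
4: ✓ CMP  NZCV=1010
5: ✓ SUBVC  r2←0x98
6: ✓ MOVVC  r2←0x9d
7: ✓ MOVLT  r1←0xc1
8: ✓ CMP  NZCV=1010
9: ✓ MOVHI  r3←0x0f
10: · MOVGT
11: · MOVGE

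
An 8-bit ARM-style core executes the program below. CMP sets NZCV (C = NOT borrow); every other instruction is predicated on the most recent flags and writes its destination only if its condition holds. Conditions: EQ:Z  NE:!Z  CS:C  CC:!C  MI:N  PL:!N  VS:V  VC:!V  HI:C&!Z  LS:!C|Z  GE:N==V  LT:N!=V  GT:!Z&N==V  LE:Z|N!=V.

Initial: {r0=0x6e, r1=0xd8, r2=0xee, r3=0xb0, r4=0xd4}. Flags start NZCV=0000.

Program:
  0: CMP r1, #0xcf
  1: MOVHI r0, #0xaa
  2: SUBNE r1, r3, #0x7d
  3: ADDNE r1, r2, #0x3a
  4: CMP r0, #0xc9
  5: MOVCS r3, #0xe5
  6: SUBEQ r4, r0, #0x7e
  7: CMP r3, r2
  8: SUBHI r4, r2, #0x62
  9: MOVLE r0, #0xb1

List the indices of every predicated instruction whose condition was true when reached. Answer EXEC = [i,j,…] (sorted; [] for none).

0: ✓ CMP  NZCV=0010
1: ✓ MOVHI  r0←0xaa
2: ✓ SUBNE  r1←0x33
3: ✓ ADDNE  r1←0x28
4: ✓ CMP  NZCV=1000
5: · MOVCS
6: · SUBEQ
7: ✓ CMP  NZCV=1000
8: · SUBHI
9: ✓ MOVLE  r0←0xb1

EXEC = [1,2,3,9]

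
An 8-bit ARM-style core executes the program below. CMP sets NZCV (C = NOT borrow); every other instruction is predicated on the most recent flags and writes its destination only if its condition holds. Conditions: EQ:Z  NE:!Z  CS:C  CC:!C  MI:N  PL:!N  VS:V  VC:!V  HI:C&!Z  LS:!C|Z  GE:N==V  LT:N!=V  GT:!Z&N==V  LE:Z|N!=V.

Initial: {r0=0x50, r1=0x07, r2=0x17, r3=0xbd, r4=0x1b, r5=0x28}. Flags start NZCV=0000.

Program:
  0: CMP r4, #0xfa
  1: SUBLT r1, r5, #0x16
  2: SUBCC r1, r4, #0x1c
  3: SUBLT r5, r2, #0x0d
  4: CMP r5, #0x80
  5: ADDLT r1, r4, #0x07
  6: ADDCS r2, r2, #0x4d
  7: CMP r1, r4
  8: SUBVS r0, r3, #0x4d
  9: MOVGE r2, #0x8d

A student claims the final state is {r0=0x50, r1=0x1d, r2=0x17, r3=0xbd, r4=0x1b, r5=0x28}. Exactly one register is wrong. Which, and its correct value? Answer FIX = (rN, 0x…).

[0] flags=0000 → (cmp)
[1] flags=0000 LT?F → skip
[2] flags=0000 CC?T → r1=0xff
[3] flags=0000 LT?F → skip
[4] flags=1001 → (cmp)
[5] flags=1001 LT?F → skip
[6] flags=1001 CS?F → skip
[7] flags=1010 → (cmp)
[8] flags=1010 VS?F → skip
[9] flags=1010 GE?F → skip

FIX = (r1, 0xff)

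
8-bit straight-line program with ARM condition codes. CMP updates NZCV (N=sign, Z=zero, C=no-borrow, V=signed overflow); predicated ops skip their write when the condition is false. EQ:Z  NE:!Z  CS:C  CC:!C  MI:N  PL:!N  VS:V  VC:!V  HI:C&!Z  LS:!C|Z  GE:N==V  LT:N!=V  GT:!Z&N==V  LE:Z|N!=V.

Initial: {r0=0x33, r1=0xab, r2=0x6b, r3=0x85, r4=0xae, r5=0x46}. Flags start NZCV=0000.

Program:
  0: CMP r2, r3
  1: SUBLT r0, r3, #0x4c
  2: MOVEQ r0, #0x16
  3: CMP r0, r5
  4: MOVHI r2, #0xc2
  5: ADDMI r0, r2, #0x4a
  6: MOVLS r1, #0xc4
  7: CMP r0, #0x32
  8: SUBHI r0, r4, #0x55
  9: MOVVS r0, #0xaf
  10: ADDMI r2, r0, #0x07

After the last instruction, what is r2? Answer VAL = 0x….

[0] flags=1001 → (cmp)
[1] flags=1001 LT?F → skip
[2] flags=1001 EQ?F → skip
[3] flags=1000 → (cmp)
[4] flags=1000 HI?F → skip
[5] flags=1000 MI?T → r0=0xb5
[6] flags=1000 LS?T → r1=0xc4
[7] flags=1010 → (cmp)
[8] flags=1010 HI?T → r0=0x59
[9] flags=1010 VS?F → skip
[10] flags=1010 MI?T → r2=0x60

VAL = 0x60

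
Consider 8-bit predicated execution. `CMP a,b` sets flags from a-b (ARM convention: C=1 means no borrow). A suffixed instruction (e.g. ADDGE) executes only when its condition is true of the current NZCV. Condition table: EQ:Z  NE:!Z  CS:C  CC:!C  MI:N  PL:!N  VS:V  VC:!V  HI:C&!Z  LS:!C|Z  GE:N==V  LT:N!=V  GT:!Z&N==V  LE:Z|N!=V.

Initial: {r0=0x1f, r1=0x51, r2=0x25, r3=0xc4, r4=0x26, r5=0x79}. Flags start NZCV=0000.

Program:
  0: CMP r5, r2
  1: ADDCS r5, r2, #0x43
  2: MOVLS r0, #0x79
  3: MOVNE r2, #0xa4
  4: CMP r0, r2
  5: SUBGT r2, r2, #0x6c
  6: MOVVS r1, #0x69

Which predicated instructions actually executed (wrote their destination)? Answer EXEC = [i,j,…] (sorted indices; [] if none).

EXEC = [1,3,5]

0: ✓ CMP  NZCV=0010
1: ✓ ADDCS  r5←0x68
2: · MOVLS
3: ✓ MOVNE  r2←0xa4
4: ✓ CMP  NZCV=0000
5: ✓ SUBGT  r2←0x38
6: · MOVVS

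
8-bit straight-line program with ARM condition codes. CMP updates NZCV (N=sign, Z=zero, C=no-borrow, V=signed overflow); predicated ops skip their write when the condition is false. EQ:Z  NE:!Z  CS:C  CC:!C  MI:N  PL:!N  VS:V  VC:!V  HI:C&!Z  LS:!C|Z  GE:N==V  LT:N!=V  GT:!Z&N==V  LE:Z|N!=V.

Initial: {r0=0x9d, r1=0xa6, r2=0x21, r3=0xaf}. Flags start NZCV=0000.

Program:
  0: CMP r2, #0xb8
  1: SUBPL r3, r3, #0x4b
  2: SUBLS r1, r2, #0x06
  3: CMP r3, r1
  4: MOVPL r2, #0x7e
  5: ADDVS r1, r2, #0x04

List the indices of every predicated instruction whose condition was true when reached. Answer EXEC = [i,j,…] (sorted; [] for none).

EXEC = [1,2,4]

[0] flags=0000 → (cmp)
[1] flags=0000 PL?T → r3=0x64
[2] flags=0000 LS?T → r1=0x1b
[3] flags=0010 → (cmp)
[4] flags=0010 PL?T → r2=0x7e
[5] flags=0010 VS?F → skip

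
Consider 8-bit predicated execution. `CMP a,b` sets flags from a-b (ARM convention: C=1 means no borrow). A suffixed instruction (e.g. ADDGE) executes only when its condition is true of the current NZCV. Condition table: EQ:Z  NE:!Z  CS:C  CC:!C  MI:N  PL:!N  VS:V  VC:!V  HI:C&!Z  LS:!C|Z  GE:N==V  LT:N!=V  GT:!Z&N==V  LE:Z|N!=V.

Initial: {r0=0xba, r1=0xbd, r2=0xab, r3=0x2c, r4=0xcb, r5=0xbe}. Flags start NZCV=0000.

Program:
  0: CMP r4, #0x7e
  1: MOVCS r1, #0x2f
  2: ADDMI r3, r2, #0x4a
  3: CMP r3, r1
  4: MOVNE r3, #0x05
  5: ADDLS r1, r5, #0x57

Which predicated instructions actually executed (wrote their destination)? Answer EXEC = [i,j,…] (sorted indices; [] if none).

0: ✓ CMP  NZCV=0011
1: ✓ MOVCS  r1←0x2f
2: · ADDMI
3: ✓ CMP  NZCV=1000
4: ✓ MOVNE  r3←0x05
5: ✓ ADDLS  r1←0x15

EXEC = [1,4,5]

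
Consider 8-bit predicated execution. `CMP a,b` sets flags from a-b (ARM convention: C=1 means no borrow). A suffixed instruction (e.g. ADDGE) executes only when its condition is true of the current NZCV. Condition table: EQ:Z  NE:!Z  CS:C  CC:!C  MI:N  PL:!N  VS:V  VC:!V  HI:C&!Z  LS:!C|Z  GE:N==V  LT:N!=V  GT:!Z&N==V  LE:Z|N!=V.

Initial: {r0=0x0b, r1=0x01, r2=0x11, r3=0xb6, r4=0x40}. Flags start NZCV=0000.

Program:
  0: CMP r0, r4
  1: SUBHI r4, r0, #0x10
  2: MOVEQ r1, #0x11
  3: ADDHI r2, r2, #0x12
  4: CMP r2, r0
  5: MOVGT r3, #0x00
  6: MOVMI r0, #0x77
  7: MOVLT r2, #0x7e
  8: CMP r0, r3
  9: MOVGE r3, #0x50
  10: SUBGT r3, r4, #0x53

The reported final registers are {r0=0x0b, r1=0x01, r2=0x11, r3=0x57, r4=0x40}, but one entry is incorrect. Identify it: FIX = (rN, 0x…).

[0] flags=1000 → (cmp)
[1] flags=1000 HI?F → skip
[2] flags=1000 EQ?F → skip
[3] flags=1000 HI?F → skip
[4] flags=0010 → (cmp)
[5] flags=0010 GT?T → r3=0x00
[6] flags=0010 MI?F → skip
[7] flags=0010 LT?F → skip
[8] flags=0010 → (cmp)
[9] flags=0010 GE?T → r3=0x50
[10] flags=0010 GT?T → r3=0xed

FIX = (r3, 0xed)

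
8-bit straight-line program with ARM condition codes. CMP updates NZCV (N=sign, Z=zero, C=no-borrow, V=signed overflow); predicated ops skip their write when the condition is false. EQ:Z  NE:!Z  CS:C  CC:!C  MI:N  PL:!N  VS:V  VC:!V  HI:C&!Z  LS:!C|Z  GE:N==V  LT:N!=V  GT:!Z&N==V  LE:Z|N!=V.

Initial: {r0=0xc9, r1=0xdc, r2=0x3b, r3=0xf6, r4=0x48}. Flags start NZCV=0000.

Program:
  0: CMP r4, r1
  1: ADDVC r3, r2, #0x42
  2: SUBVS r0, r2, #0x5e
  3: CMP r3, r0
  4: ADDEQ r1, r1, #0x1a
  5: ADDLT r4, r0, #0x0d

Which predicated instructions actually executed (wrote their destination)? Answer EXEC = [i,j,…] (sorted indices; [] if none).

0: ✓ CMP  NZCV=0000
1: ✓ ADDVC  r3←0x7d
2: · SUBVS
3: ✓ CMP  NZCV=1001
4: · ADDEQ
5: · ADDLT

EXEC = [1]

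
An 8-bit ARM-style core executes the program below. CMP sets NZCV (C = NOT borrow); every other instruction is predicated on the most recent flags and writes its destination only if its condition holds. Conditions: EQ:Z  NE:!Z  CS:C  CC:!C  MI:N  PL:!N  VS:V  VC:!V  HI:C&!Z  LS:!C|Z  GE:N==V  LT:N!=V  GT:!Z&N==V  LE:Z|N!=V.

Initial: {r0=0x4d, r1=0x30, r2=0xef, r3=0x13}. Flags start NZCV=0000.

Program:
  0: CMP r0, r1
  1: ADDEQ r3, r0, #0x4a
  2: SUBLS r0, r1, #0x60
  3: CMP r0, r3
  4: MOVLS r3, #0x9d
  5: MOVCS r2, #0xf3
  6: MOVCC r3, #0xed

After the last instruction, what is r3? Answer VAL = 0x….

0: ✓ CMP  NZCV=0010
1: · ADDEQ
2: · SUBLS
3: ✓ CMP  NZCV=0010
4: · MOVLS
5: ✓ MOVCS  r2←0xf3
6: · MOVCC

VAL = 0x13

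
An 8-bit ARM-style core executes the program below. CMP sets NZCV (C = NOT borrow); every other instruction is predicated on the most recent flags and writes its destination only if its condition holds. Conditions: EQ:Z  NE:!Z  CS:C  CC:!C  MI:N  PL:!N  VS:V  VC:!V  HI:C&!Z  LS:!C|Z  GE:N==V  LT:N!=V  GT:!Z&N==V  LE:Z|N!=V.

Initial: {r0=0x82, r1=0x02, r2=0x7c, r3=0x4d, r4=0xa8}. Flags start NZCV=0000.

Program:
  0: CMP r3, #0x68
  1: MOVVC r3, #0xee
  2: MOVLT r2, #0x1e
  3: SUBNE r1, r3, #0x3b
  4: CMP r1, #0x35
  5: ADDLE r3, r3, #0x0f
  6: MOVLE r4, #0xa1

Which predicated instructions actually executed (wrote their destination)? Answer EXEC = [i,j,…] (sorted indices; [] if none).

[0] flags=1000 → (cmp)
[1] flags=1000 VC?T → r3=0xee
[2] flags=1000 LT?T → r2=0x1e
[3] flags=1000 NE?T → r1=0xb3
[4] flags=0011 → (cmp)
[5] flags=0011 LE?T → r3=0xfd
[6] flags=0011 LE?T → r4=0xa1

EXEC = [1,2,3,5,6]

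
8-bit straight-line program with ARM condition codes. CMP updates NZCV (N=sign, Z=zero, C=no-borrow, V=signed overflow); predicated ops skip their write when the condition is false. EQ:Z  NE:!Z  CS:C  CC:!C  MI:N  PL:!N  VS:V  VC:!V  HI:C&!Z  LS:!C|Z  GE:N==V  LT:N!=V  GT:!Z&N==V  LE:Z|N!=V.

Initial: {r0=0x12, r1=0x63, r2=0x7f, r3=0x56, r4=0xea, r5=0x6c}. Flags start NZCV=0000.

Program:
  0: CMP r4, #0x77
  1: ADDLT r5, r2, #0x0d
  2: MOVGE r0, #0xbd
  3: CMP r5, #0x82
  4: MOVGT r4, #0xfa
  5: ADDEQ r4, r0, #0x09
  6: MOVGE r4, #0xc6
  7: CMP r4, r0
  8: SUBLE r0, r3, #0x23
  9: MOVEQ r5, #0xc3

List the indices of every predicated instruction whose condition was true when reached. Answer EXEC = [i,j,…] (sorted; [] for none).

0: ✓ CMP  NZCV=0011
1: ✓ ADDLT  r5←0x8c
2: · MOVGE
3: ✓ CMP  NZCV=0010
4: ✓ MOVGT  r4←0xfa
5: · ADDEQ
6: ✓ MOVGE  r4←0xc6
7: ✓ CMP  NZCV=1010
8: ✓ SUBLE  r0←0x33
9: · MOVEQ

EXEC = [1,4,6,8]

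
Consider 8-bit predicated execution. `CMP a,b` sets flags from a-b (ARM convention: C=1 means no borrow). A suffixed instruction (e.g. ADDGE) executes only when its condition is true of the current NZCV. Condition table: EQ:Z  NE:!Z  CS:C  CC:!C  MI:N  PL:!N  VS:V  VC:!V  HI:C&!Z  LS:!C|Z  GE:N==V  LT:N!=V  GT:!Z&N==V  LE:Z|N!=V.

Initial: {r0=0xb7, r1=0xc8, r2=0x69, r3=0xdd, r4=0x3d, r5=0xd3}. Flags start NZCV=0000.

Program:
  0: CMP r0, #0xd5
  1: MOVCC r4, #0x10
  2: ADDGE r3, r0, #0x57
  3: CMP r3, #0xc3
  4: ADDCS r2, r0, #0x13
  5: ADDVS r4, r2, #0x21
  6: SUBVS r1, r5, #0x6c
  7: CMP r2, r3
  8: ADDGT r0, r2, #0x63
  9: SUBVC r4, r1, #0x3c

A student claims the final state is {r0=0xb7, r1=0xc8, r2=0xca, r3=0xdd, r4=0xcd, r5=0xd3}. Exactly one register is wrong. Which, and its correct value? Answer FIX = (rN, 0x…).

FIX = (r4, 0x8c)

0: ✓ CMP  NZCV=1000
1: ✓ MOVCC  r4←0x10
2: · ADDGE
3: ✓ CMP  NZCV=0010
4: ✓ ADDCS  r2←0xca
5: · ADDVS
6: · SUBVS
7: ✓ CMP  NZCV=1000
8: · ADDGT
9: ✓ SUBVC  r4←0x8c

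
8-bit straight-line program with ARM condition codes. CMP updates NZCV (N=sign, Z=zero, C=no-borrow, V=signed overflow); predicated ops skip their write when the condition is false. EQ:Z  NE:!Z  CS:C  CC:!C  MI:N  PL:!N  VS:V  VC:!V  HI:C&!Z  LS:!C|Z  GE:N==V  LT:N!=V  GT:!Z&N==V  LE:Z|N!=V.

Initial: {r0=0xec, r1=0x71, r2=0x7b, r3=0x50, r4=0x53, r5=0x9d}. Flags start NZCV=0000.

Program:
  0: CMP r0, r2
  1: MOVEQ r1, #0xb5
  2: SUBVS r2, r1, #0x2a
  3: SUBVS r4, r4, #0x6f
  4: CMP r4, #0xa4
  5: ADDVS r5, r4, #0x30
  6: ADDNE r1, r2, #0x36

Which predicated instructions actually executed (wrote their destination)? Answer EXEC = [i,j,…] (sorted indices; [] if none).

[0] flags=0011 → (cmp)
[1] flags=0011 EQ?F → skip
[2] flags=0011 VS?T → r2=0x47
[3] flags=0011 VS?T → r4=0xe4
[4] flags=0010 → (cmp)
[5] flags=0010 VS?F → skip
[6] flags=0010 NE?T → r1=0x7d

EXEC = [2,3,6]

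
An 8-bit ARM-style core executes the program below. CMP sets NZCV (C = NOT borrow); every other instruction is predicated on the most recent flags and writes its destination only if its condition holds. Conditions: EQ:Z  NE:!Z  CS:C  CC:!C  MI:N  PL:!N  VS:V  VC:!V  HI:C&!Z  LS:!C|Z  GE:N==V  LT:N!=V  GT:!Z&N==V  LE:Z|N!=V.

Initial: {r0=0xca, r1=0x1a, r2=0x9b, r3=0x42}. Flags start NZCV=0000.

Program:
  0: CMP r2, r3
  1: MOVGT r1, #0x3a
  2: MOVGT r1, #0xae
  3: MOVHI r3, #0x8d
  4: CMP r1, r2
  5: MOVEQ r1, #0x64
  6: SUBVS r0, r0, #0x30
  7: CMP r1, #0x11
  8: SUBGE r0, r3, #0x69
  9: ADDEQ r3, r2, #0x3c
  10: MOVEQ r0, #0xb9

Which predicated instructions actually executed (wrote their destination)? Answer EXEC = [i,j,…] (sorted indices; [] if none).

EXEC = [3,8]

[0] flags=0011 → (cmp)
[1] flags=0011 GT?F → skip
[2] flags=0011 GT?F → skip
[3] flags=0011 HI?T → r3=0x8d
[4] flags=0000 → (cmp)
[5] flags=0000 EQ?F → skip
[6] flags=0000 VS?F → skip
[7] flags=0010 → (cmp)
[8] flags=0010 GE?T → r0=0x24
[9] flags=0010 EQ?F → skip
[10] flags=0010 EQ?F → skip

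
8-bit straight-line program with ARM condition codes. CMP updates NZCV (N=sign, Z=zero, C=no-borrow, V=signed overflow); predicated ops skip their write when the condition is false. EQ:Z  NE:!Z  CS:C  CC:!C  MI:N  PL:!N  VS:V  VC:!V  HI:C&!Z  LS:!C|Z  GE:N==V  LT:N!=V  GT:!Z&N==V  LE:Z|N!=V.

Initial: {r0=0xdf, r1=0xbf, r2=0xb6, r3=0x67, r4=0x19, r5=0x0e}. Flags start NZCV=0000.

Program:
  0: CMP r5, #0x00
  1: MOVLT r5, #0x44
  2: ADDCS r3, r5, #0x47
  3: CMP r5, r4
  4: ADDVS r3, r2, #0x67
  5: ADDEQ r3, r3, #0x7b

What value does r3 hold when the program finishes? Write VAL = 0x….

[0] flags=0010 → (cmp)
[1] flags=0010 LT?F → skip
[2] flags=0010 CS?T → r3=0x55
[3] flags=1000 → (cmp)
[4] flags=1000 VS?F → skip
[5] flags=1000 EQ?F → skip

VAL = 0x55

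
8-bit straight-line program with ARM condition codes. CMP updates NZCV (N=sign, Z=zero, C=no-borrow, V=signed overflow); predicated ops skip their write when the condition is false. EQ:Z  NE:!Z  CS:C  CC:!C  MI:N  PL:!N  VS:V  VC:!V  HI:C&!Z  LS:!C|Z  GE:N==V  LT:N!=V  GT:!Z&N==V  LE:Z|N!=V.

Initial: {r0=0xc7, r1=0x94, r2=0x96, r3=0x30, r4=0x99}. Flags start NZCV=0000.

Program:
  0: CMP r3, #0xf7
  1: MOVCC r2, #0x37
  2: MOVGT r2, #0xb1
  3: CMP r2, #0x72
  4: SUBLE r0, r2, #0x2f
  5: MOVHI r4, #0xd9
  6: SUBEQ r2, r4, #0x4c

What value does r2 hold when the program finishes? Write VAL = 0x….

[0] flags=0000 → (cmp)
[1] flags=0000 CC?T → r2=0x37
[2] flags=0000 GT?T → r2=0xb1
[3] flags=0011 → (cmp)
[4] flags=0011 LE?T → r0=0x82
[5] flags=0011 HI?T → r4=0xd9
[6] flags=0011 EQ?F → skip

VAL = 0xb1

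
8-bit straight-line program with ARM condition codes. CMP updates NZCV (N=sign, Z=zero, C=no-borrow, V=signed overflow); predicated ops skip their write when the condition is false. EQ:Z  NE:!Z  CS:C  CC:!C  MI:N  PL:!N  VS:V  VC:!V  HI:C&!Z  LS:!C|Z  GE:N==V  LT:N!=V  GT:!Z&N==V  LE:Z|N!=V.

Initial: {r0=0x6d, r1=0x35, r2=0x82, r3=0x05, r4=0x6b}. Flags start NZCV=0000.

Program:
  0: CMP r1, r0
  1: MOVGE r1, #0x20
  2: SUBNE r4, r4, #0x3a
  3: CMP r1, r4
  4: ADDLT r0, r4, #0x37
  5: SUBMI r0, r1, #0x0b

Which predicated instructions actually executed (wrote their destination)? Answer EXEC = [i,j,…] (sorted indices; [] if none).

EXEC = [2]

[0] flags=1000 → (cmp)
[1] flags=1000 GE?F → skip
[2] flags=1000 NE?T → r4=0x31
[3] flags=0010 → (cmp)
[4] flags=0010 LT?F → skip
[5] flags=0010 MI?F → skip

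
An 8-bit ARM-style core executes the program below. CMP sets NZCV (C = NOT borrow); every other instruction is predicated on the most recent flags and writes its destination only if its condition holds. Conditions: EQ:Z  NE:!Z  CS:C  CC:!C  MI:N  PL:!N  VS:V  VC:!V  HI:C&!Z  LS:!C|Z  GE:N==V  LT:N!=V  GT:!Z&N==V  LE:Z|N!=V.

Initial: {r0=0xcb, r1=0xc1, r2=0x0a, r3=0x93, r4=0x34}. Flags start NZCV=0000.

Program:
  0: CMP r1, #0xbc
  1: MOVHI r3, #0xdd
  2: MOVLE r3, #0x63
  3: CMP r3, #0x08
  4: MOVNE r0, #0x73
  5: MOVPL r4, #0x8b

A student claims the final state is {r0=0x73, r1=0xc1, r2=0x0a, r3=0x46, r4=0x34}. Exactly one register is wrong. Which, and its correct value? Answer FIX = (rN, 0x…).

FIX = (r3, 0xdd)

0: ✓ CMP  NZCV=0010
1: ✓ MOVHI  r3←0xdd
2: · MOVLE
3: ✓ CMP  NZCV=1010
4: ✓ MOVNE  r0←0x73
5: · MOVPL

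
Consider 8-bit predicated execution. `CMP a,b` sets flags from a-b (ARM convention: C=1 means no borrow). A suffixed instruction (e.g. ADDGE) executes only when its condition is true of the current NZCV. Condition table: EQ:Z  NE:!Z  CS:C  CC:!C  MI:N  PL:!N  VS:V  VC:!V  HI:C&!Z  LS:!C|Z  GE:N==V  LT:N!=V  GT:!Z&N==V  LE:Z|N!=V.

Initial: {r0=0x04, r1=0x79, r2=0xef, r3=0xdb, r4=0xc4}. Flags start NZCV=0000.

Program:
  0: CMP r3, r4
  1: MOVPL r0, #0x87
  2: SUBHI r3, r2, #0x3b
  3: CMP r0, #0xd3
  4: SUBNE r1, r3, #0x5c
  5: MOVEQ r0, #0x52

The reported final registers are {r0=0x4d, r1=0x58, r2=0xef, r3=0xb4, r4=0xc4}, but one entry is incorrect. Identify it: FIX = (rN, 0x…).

FIX = (r0, 0x87)

[0] flags=0010 → (cmp)
[1] flags=0010 PL?T → r0=0x87
[2] flags=0010 HI?T → r3=0xb4
[3] flags=1000 → (cmp)
[4] flags=1000 NE?T → r1=0x58
[5] flags=1000 EQ?F → skip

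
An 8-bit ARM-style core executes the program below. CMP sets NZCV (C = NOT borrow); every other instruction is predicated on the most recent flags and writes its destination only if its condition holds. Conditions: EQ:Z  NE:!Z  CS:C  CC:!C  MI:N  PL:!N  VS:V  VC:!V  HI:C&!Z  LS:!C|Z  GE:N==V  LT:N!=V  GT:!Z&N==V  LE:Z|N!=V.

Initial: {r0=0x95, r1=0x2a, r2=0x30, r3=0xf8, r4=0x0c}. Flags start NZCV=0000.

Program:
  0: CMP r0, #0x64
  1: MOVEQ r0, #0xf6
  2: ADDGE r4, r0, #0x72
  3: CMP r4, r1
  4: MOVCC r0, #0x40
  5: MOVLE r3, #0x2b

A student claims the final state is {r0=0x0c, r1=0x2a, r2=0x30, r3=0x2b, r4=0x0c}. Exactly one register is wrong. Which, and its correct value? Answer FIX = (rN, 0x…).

0: ✓ CMP  NZCV=0011
1: · MOVEQ
2: · ADDGE
3: ✓ CMP  NZCV=1000
4: ✓ MOVCC  r0←0x40
5: ✓ MOVLE  r3←0x2b

FIX = (r0, 0x40)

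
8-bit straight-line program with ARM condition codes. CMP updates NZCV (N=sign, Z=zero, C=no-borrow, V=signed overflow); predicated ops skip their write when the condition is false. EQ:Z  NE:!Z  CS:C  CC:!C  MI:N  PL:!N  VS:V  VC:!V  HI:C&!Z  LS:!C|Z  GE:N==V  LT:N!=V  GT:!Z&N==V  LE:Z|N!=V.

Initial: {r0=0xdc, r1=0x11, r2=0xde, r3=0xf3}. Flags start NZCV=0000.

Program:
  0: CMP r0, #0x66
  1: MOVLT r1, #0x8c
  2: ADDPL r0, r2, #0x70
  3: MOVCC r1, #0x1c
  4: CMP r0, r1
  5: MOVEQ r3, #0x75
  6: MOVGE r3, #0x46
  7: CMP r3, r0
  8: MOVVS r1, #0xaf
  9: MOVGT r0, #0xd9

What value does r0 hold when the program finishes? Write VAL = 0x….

0: ✓ CMP  NZCV=0011
1: ✓ MOVLT  r1←0x8c
2: ✓ ADDPL  r0←0x4e
3: · MOVCC
4: ✓ CMP  NZCV=1001
5: · MOVEQ
6: ✓ MOVGE  r3←0x46
7: ✓ CMP  NZCV=1000
8: · MOVVS
9: · MOVGT

VAL = 0x4e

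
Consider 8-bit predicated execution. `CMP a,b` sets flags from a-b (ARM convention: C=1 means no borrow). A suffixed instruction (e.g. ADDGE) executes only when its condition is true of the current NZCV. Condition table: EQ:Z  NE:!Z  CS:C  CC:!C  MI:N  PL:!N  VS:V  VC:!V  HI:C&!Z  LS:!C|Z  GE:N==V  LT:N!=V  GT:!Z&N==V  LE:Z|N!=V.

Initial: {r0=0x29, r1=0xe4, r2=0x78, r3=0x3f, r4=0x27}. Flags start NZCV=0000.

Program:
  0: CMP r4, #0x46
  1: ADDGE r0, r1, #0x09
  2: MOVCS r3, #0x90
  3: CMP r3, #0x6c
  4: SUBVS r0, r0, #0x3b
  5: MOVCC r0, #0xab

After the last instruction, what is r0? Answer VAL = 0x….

0: ✓ CMP  NZCV=1000
1: · ADDGE
2: · MOVCS
3: ✓ CMP  NZCV=1000
4: · SUBVS
5: ✓ MOVCC  r0←0xab

VAL = 0xab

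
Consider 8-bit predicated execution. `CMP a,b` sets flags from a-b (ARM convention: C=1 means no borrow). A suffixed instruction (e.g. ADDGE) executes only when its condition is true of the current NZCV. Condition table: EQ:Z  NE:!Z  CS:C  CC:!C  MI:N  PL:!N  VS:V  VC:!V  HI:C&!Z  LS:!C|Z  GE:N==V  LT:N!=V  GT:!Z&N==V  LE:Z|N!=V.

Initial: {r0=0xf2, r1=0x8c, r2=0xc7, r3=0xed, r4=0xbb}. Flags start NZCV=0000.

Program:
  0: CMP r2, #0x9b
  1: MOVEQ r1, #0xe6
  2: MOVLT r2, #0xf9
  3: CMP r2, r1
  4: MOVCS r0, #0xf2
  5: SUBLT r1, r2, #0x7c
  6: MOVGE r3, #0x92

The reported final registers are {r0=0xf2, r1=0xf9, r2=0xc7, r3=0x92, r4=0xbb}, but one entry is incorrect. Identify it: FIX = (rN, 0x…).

0: ✓ CMP  NZCV=0010
1: · MOVEQ
2: · MOVLT
3: ✓ CMP  NZCV=0010
4: ✓ MOVCS  r0←0xf2
5: · SUBLT
6: ✓ MOVGE  r3←0x92

FIX = (r1, 0x8c)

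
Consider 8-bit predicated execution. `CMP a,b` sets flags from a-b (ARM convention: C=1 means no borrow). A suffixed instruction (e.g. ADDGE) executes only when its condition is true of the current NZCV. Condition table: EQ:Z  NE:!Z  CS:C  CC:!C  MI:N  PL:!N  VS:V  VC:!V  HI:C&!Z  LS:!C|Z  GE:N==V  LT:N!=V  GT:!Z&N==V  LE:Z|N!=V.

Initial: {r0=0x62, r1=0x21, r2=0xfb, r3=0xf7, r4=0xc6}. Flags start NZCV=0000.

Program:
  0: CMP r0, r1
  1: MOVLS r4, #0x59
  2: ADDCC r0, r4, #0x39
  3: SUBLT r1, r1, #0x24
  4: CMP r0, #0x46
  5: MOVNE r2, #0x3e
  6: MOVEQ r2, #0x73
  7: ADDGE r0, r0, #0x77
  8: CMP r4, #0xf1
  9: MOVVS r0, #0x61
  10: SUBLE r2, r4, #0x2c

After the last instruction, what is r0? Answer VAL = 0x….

VAL = 0xd9

[0] flags=0010 → (cmp)
[1] flags=0010 LS?F → skip
[2] flags=0010 CC?F → skip
[3] flags=0010 LT?F → skip
[4] flags=0010 → (cmp)
[5] flags=0010 NE?T → r2=0x3e
[6] flags=0010 EQ?F → skip
[7] flags=0010 GE?T → r0=0xd9
[8] flags=1000 → (cmp)
[9] flags=1000 VS?F → skip
[10] flags=1000 LE?T → r2=0x9a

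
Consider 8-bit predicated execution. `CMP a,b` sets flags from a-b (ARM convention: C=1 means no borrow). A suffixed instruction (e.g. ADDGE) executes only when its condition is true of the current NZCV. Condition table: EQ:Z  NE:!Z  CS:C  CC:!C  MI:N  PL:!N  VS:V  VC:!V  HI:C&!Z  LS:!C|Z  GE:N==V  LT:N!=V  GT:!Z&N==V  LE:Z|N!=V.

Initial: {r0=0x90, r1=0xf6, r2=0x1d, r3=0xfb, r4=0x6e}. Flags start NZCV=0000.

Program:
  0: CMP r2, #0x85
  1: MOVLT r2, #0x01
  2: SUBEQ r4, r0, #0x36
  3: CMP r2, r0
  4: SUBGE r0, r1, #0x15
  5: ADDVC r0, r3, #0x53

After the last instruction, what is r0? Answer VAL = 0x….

VAL = 0xe1

0: ✓ CMP  NZCV=1001
1: · MOVLT
2: · SUBEQ
3: ✓ CMP  NZCV=1001
4: ✓ SUBGE  r0←0xe1
5: · ADDVC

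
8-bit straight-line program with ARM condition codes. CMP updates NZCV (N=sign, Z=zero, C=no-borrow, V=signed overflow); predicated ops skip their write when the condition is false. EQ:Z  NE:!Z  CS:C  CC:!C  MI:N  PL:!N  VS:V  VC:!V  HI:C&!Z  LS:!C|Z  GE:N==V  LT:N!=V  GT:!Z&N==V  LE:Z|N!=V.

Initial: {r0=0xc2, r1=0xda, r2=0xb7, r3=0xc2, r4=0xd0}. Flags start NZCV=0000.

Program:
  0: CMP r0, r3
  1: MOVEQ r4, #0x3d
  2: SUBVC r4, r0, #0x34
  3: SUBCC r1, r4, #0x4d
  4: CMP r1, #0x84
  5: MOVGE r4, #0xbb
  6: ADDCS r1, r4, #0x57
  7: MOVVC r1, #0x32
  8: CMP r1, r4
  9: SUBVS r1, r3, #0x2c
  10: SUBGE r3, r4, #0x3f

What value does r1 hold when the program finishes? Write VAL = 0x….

[0] flags=0110 → (cmp)
[1] flags=0110 EQ?T → r4=0x3d
[2] flags=0110 VC?T → r4=0x8e
[3] flags=0110 CC?F → skip
[4] flags=0010 → (cmp)
[5] flags=0010 GE?T → r4=0xbb
[6] flags=0010 CS?T → r1=0x12
[7] flags=0010 VC?T → r1=0x32
[8] flags=0000 → (cmp)
[9] flags=0000 VS?F → skip
[10] flags=0000 GE?T → r3=0x7c

VAL = 0x32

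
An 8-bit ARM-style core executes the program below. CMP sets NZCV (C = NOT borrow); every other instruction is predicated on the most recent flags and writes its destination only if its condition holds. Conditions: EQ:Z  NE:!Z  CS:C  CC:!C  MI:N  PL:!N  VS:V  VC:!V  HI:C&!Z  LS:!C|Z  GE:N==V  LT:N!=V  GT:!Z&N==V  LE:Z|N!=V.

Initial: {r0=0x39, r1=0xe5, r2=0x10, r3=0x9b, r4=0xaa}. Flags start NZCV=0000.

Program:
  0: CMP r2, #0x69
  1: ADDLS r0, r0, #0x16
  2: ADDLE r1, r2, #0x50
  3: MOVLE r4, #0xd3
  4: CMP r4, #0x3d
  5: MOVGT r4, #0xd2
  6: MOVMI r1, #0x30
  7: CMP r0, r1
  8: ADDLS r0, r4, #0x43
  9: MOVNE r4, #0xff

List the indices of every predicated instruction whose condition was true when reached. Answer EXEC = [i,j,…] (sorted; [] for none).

[0] flags=1000 → (cmp)
[1] flags=1000 LS?T → r0=0x4f
[2] flags=1000 LE?T → r1=0x60
[3] flags=1000 LE?T → r4=0xd3
[4] flags=1010 → (cmp)
[5] flags=1010 GT?F → skip
[6] flags=1010 MI?T → r1=0x30
[7] flags=0010 → (cmp)
[8] flags=0010 LS?F → skip
[9] flags=0010 NE?T → r4=0xff

EXEC = [1,2,3,6,9]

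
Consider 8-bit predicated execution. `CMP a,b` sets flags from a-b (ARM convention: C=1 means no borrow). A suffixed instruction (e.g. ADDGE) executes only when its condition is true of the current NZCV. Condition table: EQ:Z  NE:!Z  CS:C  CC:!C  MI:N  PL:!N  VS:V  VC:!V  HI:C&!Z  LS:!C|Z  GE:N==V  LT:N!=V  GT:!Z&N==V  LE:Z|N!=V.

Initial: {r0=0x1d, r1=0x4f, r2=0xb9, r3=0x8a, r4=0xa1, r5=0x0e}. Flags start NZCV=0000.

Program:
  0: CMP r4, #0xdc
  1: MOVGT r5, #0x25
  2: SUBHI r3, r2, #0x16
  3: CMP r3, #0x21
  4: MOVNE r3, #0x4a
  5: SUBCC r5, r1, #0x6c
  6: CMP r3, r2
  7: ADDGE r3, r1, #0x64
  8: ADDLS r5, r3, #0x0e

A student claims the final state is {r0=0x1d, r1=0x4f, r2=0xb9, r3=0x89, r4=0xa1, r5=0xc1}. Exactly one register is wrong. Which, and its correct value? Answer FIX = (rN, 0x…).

0: ✓ CMP  NZCV=1000
1: · MOVGT
2: · SUBHI
3: ✓ CMP  NZCV=0011
4: ✓ MOVNE  r3←0x4a
5: · SUBCC
6: ✓ CMP  NZCV=1001
7: ✓ ADDGE  r3←0xb3
8: ✓ ADDLS  r5←0xc1

FIX = (r3, 0xb3)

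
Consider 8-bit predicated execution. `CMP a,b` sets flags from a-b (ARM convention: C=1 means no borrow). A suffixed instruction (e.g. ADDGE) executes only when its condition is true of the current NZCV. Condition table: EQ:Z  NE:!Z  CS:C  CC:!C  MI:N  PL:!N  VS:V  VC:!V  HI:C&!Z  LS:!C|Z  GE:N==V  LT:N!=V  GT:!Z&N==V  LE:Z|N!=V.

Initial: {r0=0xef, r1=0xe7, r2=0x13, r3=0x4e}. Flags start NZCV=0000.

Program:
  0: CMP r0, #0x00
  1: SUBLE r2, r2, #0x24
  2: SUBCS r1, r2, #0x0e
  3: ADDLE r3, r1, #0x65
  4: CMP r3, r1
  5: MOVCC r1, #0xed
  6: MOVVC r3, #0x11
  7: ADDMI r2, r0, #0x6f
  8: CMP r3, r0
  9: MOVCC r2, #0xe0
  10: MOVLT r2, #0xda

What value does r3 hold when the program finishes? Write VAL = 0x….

[0] flags=1010 → (cmp)
[1] flags=1010 LE?T → r2=0xef
[2] flags=1010 CS?T → r1=0xe1
[3] flags=1010 LE?T → r3=0x46
[4] flags=0000 → (cmp)
[5] flags=0000 CC?T → r1=0xed
[6] flags=0000 VC?T → r3=0x11
[7] flags=0000 MI?F → skip
[8] flags=0000 → (cmp)
[9] flags=0000 CC?T → r2=0xe0
[10] flags=0000 LT?F → skip

VAL = 0x11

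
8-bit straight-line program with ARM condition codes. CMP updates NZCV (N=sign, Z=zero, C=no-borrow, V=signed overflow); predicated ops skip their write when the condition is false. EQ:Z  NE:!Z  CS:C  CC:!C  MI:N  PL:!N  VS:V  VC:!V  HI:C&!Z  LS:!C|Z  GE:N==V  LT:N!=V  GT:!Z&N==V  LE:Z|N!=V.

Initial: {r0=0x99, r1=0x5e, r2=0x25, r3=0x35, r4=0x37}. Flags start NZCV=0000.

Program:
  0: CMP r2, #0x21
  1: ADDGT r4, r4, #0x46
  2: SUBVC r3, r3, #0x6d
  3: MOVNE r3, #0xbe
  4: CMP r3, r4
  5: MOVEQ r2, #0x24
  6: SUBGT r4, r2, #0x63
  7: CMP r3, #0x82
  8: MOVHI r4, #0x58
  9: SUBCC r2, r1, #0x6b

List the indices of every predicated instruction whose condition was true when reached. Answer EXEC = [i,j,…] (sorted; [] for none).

0: ✓ CMP  NZCV=0010
1: ✓ ADDGT  r4←0x7d
2: ✓ SUBVC  r3←0xc8
3: ✓ MOVNE  r3←0xbe
4: ✓ CMP  NZCV=0011
5: · MOVEQ
6: · SUBGT
7: ✓ CMP  NZCV=0010
8: ✓ MOVHI  r4←0x58
9: · SUBCC

EXEC = [1,2,3,8]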